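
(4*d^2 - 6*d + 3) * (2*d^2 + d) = 8*d^4 - 8*d^3 + 3*d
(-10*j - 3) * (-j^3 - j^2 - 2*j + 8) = 10*j^4 + 13*j^3 + 23*j^2 - 74*j - 24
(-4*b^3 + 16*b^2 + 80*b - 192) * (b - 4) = -4*b^4 + 32*b^3 + 16*b^2 - 512*b + 768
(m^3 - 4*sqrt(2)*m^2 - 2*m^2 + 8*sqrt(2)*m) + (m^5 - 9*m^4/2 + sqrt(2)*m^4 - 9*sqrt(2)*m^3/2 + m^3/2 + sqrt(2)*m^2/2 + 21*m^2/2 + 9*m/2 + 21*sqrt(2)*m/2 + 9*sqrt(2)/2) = m^5 - 9*m^4/2 + sqrt(2)*m^4 - 9*sqrt(2)*m^3/2 + 3*m^3/2 - 7*sqrt(2)*m^2/2 + 17*m^2/2 + 9*m/2 + 37*sqrt(2)*m/2 + 9*sqrt(2)/2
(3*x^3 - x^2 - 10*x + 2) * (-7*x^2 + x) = -21*x^5 + 10*x^4 + 69*x^3 - 24*x^2 + 2*x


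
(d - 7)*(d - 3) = d^2 - 10*d + 21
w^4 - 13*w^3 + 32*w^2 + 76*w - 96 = (w - 8)*(w - 6)*(w - 1)*(w + 2)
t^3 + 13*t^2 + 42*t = t*(t + 6)*(t + 7)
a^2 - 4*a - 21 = (a - 7)*(a + 3)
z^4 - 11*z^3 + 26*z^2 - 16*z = z*(z - 8)*(z - 2)*(z - 1)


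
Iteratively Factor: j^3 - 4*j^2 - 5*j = (j)*(j^2 - 4*j - 5) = j*(j - 5)*(j + 1)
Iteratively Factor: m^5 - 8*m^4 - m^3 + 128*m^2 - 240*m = (m - 4)*(m^4 - 4*m^3 - 17*m^2 + 60*m) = (m - 4)*(m + 4)*(m^3 - 8*m^2 + 15*m) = (m - 5)*(m - 4)*(m + 4)*(m^2 - 3*m) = m*(m - 5)*(m - 4)*(m + 4)*(m - 3)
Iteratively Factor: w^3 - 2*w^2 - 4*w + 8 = (w - 2)*(w^2 - 4) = (w - 2)^2*(w + 2)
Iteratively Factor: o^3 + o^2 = (o + 1)*(o^2) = o*(o + 1)*(o)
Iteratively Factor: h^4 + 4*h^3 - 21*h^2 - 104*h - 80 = (h + 4)*(h^3 - 21*h - 20) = (h - 5)*(h + 4)*(h^2 + 5*h + 4) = (h - 5)*(h + 4)^2*(h + 1)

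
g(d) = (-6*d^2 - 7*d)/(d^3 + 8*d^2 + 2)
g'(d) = (-12*d - 7)/(d^3 + 8*d^2 + 2) + (-6*d^2 - 7*d)*(-3*d^2 - 16*d)/(d^3 + 8*d^2 + 2)^2 = (d^2*(3*d + 16)*(6*d + 7) - (12*d + 7)*(d^3 + 8*d^2 + 2))/(d^3 + 8*d^2 + 2)^2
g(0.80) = -1.24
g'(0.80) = 0.21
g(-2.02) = -0.39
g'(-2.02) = 0.36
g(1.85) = -0.94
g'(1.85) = 0.23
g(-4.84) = -1.40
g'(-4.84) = 0.54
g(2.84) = -0.76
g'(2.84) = 0.14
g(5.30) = -0.55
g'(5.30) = 0.06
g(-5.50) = -1.84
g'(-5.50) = 0.83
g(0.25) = -0.84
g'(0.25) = -2.57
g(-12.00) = 1.36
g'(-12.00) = 0.33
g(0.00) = 0.00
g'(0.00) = -3.50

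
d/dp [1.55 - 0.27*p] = -0.270000000000000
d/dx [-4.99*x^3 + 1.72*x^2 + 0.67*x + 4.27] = -14.97*x^2 + 3.44*x + 0.67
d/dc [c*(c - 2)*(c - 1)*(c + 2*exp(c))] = 2*c^3*exp(c) + 4*c^3 - 9*c^2 - 8*c*exp(c) + 4*c + 4*exp(c)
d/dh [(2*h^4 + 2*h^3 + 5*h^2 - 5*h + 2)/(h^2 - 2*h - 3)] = (4*h^5 - 10*h^4 - 32*h^3 - 23*h^2 - 34*h + 19)/(h^4 - 4*h^3 - 2*h^2 + 12*h + 9)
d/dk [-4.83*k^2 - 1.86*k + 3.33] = -9.66*k - 1.86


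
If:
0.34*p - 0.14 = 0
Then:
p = 0.41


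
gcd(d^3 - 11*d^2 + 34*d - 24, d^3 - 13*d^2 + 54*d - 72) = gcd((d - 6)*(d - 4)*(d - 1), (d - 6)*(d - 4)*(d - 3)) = d^2 - 10*d + 24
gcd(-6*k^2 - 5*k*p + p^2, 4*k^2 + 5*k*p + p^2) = k + p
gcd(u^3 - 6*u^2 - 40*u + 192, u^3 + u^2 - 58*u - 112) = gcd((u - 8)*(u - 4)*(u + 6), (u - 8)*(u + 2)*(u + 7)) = u - 8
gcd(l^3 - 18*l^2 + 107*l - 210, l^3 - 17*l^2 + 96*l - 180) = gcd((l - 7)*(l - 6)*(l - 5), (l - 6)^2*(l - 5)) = l^2 - 11*l + 30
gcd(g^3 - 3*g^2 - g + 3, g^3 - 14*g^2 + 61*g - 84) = g - 3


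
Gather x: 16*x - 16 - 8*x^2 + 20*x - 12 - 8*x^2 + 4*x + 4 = -16*x^2 + 40*x - 24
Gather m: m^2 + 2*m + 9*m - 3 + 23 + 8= m^2 + 11*m + 28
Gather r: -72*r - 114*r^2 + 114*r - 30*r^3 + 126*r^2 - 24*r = -30*r^3 + 12*r^2 + 18*r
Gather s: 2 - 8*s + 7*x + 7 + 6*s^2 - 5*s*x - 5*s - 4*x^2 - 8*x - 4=6*s^2 + s*(-5*x - 13) - 4*x^2 - x + 5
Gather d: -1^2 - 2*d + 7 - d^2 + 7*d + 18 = -d^2 + 5*d + 24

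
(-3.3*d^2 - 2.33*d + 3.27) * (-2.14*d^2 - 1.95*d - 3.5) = 7.062*d^4 + 11.4212*d^3 + 9.0957*d^2 + 1.7785*d - 11.445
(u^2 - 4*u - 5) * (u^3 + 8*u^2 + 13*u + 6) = u^5 + 4*u^4 - 24*u^3 - 86*u^2 - 89*u - 30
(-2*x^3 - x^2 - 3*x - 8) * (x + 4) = -2*x^4 - 9*x^3 - 7*x^2 - 20*x - 32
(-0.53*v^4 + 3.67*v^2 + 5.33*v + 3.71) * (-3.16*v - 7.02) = 1.6748*v^5 + 3.7206*v^4 - 11.5972*v^3 - 42.6062*v^2 - 49.1402*v - 26.0442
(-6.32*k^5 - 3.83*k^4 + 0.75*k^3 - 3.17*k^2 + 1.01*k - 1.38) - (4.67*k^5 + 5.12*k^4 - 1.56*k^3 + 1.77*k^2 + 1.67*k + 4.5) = -10.99*k^5 - 8.95*k^4 + 2.31*k^3 - 4.94*k^2 - 0.66*k - 5.88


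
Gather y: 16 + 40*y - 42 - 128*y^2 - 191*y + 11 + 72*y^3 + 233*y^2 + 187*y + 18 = 72*y^3 + 105*y^2 + 36*y + 3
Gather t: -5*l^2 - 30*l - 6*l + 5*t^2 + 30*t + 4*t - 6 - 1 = -5*l^2 - 36*l + 5*t^2 + 34*t - 7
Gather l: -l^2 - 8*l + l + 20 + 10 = -l^2 - 7*l + 30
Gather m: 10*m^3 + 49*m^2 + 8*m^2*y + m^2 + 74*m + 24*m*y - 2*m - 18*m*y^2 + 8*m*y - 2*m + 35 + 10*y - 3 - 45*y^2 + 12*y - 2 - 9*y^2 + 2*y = 10*m^3 + m^2*(8*y + 50) + m*(-18*y^2 + 32*y + 70) - 54*y^2 + 24*y + 30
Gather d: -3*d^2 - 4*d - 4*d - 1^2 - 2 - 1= -3*d^2 - 8*d - 4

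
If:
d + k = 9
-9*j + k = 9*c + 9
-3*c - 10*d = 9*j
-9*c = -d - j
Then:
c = 0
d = 0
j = 0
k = 9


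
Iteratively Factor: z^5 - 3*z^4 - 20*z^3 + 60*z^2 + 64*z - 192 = (z + 4)*(z^4 - 7*z^3 + 8*z^2 + 28*z - 48) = (z - 2)*(z + 4)*(z^3 - 5*z^2 - 2*z + 24) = (z - 3)*(z - 2)*(z + 4)*(z^2 - 2*z - 8) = (z - 4)*(z - 3)*(z - 2)*(z + 4)*(z + 2)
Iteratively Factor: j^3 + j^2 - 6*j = (j)*(j^2 + j - 6) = j*(j - 2)*(j + 3)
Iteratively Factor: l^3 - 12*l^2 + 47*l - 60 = (l - 4)*(l^2 - 8*l + 15) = (l - 5)*(l - 4)*(l - 3)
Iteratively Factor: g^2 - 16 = (g - 4)*(g + 4)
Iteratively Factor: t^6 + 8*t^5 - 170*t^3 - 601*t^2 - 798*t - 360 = (t - 5)*(t^5 + 13*t^4 + 65*t^3 + 155*t^2 + 174*t + 72) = (t - 5)*(t + 3)*(t^4 + 10*t^3 + 35*t^2 + 50*t + 24) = (t - 5)*(t + 3)*(t + 4)*(t^3 + 6*t^2 + 11*t + 6) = (t - 5)*(t + 2)*(t + 3)*(t + 4)*(t^2 + 4*t + 3) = (t - 5)*(t + 1)*(t + 2)*(t + 3)*(t + 4)*(t + 3)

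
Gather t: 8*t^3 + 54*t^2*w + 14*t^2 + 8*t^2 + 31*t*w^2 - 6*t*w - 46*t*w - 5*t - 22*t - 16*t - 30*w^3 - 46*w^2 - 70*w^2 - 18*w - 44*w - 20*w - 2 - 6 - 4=8*t^3 + t^2*(54*w + 22) + t*(31*w^2 - 52*w - 43) - 30*w^3 - 116*w^2 - 82*w - 12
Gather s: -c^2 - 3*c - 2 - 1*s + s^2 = -c^2 - 3*c + s^2 - s - 2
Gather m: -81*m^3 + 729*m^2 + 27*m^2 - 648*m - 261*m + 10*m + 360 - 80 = -81*m^3 + 756*m^2 - 899*m + 280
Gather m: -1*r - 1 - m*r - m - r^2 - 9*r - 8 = m*(-r - 1) - r^2 - 10*r - 9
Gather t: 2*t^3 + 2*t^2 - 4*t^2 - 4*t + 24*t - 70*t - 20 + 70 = 2*t^3 - 2*t^2 - 50*t + 50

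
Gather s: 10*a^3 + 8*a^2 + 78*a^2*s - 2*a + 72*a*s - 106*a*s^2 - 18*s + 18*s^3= 10*a^3 + 8*a^2 - 106*a*s^2 - 2*a + 18*s^3 + s*(78*a^2 + 72*a - 18)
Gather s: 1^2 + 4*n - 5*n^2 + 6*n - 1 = -5*n^2 + 10*n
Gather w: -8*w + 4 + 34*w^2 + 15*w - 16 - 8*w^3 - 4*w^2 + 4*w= -8*w^3 + 30*w^2 + 11*w - 12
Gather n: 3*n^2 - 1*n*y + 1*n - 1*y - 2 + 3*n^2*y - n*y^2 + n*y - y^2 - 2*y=n^2*(3*y + 3) + n*(1 - y^2) - y^2 - 3*y - 2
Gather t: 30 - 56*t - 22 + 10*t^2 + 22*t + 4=10*t^2 - 34*t + 12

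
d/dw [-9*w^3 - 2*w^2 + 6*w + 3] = -27*w^2 - 4*w + 6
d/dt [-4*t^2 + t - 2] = 1 - 8*t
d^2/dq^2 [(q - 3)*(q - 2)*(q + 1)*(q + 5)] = 12*q^2 + 6*q - 38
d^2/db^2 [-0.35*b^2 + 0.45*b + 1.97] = -0.700000000000000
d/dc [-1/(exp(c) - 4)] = exp(c)/(exp(c) - 4)^2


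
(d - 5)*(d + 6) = d^2 + d - 30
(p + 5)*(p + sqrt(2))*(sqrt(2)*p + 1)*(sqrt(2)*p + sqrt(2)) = 2*p^4 + 3*sqrt(2)*p^3 + 12*p^3 + 12*p^2 + 18*sqrt(2)*p^2 + 12*p + 15*sqrt(2)*p + 10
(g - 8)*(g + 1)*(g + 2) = g^3 - 5*g^2 - 22*g - 16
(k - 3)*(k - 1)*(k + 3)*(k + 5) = k^4 + 4*k^3 - 14*k^2 - 36*k + 45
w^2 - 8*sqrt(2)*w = w*(w - 8*sqrt(2))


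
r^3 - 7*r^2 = r^2*(r - 7)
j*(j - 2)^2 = j^3 - 4*j^2 + 4*j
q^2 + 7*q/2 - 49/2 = (q - 7/2)*(q + 7)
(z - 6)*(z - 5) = z^2 - 11*z + 30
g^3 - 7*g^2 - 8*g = g*(g - 8)*(g + 1)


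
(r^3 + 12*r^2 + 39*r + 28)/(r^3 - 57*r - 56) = (r + 4)/(r - 8)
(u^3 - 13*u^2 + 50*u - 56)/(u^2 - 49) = (u^2 - 6*u + 8)/(u + 7)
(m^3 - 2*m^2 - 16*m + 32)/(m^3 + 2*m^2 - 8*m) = (m - 4)/m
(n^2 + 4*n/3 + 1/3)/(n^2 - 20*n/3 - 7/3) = (n + 1)/(n - 7)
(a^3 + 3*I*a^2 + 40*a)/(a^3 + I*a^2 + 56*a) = (a - 5*I)/(a - 7*I)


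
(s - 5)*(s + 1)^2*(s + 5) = s^4 + 2*s^3 - 24*s^2 - 50*s - 25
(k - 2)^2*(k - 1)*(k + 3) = k^4 - 2*k^3 - 7*k^2 + 20*k - 12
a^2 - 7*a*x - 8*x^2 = (a - 8*x)*(a + x)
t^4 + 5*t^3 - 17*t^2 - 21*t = t*(t - 3)*(t + 1)*(t + 7)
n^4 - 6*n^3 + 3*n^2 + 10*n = n*(n - 5)*(n - 2)*(n + 1)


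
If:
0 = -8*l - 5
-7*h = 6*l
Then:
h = 15/28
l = -5/8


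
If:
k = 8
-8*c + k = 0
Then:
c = 1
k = 8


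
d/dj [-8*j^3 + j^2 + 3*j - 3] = -24*j^2 + 2*j + 3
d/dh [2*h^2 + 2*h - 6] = 4*h + 2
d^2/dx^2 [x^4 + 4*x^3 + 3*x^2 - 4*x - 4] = 12*x^2 + 24*x + 6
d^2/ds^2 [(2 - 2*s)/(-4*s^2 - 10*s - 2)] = 2*((s - 1)*(4*s + 5)^2 - 3*(2*s + 1)*(2*s^2 + 5*s + 1))/(2*s^2 + 5*s + 1)^3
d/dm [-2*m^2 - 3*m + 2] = -4*m - 3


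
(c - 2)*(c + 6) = c^2 + 4*c - 12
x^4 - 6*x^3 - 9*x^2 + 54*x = x*(x - 6)*(x - 3)*(x + 3)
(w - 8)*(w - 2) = w^2 - 10*w + 16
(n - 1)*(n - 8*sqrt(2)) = n^2 - 8*sqrt(2)*n - n + 8*sqrt(2)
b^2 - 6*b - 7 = (b - 7)*(b + 1)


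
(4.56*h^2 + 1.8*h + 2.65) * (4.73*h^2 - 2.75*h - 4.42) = 21.5688*h^4 - 4.026*h^3 - 12.5707*h^2 - 15.2435*h - 11.713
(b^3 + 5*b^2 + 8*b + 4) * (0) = 0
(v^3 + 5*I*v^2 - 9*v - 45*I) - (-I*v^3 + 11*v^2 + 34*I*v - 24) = v^3 + I*v^3 - 11*v^2 + 5*I*v^2 - 9*v - 34*I*v + 24 - 45*I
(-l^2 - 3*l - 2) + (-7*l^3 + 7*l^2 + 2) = -7*l^3 + 6*l^2 - 3*l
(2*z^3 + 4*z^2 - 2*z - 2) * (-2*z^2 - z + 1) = -4*z^5 - 10*z^4 + 2*z^3 + 10*z^2 - 2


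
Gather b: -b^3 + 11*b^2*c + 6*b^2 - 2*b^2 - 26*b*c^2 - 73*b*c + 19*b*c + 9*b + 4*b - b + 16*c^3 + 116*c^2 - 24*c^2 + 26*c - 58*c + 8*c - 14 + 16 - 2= -b^3 + b^2*(11*c + 4) + b*(-26*c^2 - 54*c + 12) + 16*c^3 + 92*c^2 - 24*c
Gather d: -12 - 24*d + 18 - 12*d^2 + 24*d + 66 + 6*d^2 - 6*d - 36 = -6*d^2 - 6*d + 36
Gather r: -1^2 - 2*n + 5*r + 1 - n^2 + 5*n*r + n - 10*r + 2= -n^2 - n + r*(5*n - 5) + 2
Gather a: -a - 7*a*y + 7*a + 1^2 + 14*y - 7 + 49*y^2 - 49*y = a*(6 - 7*y) + 49*y^2 - 35*y - 6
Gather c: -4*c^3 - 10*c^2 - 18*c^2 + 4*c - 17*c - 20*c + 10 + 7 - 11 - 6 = -4*c^3 - 28*c^2 - 33*c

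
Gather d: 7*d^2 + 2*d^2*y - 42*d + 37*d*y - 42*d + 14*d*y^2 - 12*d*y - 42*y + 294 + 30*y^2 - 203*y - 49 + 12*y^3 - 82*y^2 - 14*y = d^2*(2*y + 7) + d*(14*y^2 + 25*y - 84) + 12*y^3 - 52*y^2 - 259*y + 245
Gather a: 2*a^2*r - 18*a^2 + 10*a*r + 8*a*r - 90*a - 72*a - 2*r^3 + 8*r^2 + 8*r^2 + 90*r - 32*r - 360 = a^2*(2*r - 18) + a*(18*r - 162) - 2*r^3 + 16*r^2 + 58*r - 360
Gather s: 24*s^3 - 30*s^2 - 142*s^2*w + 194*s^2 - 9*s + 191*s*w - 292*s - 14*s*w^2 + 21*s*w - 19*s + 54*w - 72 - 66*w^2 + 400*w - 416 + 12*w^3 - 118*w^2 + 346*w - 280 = 24*s^3 + s^2*(164 - 142*w) + s*(-14*w^2 + 212*w - 320) + 12*w^3 - 184*w^2 + 800*w - 768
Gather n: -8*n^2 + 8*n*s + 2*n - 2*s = -8*n^2 + n*(8*s + 2) - 2*s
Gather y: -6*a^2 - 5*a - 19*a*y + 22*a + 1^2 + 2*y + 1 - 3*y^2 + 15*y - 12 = -6*a^2 + 17*a - 3*y^2 + y*(17 - 19*a) - 10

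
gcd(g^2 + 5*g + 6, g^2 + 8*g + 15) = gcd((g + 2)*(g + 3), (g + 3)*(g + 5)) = g + 3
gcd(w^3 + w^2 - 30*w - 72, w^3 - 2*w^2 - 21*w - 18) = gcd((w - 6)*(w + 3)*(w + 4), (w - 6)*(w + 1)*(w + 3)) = w^2 - 3*w - 18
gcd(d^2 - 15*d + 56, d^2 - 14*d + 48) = d - 8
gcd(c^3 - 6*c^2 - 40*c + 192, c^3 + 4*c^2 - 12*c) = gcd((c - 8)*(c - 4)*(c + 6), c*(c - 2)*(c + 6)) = c + 6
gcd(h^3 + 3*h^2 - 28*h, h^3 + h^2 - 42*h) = h^2 + 7*h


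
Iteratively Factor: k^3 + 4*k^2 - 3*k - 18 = (k + 3)*(k^2 + k - 6) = (k - 2)*(k + 3)*(k + 3)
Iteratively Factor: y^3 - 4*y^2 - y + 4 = (y + 1)*(y^2 - 5*y + 4) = (y - 4)*(y + 1)*(y - 1)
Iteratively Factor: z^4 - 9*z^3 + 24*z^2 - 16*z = (z - 1)*(z^3 - 8*z^2 + 16*z) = (z - 4)*(z - 1)*(z^2 - 4*z) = z*(z - 4)*(z - 1)*(z - 4)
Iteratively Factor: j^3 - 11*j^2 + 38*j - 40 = (j - 2)*(j^2 - 9*j + 20) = (j - 5)*(j - 2)*(j - 4)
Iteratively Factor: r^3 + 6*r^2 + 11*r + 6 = (r + 1)*(r^2 + 5*r + 6) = (r + 1)*(r + 3)*(r + 2)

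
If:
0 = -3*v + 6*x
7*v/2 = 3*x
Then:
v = 0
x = 0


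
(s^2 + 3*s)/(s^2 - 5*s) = (s + 3)/(s - 5)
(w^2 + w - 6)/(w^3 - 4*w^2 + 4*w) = (w + 3)/(w*(w - 2))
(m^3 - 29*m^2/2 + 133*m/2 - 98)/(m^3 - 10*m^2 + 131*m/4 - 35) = 2*(m - 7)/(2*m - 5)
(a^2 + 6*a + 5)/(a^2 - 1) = (a + 5)/(a - 1)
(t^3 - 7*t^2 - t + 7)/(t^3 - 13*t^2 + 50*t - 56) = (t^2 - 1)/(t^2 - 6*t + 8)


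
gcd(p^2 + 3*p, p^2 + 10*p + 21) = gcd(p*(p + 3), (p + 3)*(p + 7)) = p + 3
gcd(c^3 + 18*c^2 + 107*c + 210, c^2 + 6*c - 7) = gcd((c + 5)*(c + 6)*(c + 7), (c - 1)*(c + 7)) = c + 7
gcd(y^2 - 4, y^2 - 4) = y^2 - 4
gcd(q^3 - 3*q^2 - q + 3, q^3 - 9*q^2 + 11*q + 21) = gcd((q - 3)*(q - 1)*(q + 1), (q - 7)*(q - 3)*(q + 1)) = q^2 - 2*q - 3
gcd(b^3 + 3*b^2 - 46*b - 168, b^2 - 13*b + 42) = b - 7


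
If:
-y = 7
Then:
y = -7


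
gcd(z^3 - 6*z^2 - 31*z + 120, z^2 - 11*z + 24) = z^2 - 11*z + 24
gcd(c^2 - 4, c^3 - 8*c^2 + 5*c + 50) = c + 2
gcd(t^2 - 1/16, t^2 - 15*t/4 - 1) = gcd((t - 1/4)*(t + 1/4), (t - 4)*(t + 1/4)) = t + 1/4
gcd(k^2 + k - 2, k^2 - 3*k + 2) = k - 1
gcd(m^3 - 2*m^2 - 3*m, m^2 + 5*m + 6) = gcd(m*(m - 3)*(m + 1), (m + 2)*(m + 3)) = 1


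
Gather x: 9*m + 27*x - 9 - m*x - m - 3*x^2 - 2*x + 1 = 8*m - 3*x^2 + x*(25 - m) - 8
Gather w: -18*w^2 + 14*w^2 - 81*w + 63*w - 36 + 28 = -4*w^2 - 18*w - 8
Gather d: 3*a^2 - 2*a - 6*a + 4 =3*a^2 - 8*a + 4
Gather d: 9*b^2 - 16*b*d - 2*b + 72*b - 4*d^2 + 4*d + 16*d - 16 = 9*b^2 + 70*b - 4*d^2 + d*(20 - 16*b) - 16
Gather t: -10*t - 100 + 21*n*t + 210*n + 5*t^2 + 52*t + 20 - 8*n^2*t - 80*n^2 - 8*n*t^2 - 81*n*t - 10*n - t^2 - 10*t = -80*n^2 + 200*n + t^2*(4 - 8*n) + t*(-8*n^2 - 60*n + 32) - 80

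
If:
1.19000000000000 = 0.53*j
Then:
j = 2.25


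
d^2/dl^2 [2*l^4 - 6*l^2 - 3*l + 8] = 24*l^2 - 12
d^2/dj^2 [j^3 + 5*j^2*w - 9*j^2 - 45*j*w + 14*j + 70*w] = 6*j + 10*w - 18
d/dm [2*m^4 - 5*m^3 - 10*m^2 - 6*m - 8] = 8*m^3 - 15*m^2 - 20*m - 6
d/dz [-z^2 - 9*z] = -2*z - 9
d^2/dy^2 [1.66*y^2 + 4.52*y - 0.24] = 3.32000000000000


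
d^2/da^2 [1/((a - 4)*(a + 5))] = 2*((a - 4)^2 + (a - 4)*(a + 5) + (a + 5)^2)/((a - 4)^3*(a + 5)^3)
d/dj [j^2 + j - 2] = 2*j + 1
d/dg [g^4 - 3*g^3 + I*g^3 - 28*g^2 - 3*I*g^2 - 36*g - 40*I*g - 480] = 4*g^3 + g^2*(-9 + 3*I) + g*(-56 - 6*I) - 36 - 40*I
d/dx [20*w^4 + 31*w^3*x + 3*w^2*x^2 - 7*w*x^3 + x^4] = 31*w^3 + 6*w^2*x - 21*w*x^2 + 4*x^3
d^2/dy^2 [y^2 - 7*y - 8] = 2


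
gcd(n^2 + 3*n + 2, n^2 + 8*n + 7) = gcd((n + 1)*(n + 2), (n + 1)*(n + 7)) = n + 1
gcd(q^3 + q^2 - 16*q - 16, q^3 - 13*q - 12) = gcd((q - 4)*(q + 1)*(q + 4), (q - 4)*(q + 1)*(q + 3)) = q^2 - 3*q - 4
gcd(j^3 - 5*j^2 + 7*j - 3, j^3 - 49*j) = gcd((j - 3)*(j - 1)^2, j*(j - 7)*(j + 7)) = 1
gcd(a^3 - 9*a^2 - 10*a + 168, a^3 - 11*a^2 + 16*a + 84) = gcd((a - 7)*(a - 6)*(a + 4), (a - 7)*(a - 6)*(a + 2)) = a^2 - 13*a + 42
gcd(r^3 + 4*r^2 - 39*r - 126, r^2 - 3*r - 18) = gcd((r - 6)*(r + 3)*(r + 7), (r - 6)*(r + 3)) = r^2 - 3*r - 18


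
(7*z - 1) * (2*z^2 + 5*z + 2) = 14*z^3 + 33*z^2 + 9*z - 2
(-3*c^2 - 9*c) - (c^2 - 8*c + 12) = -4*c^2 - c - 12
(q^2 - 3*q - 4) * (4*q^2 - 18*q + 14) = 4*q^4 - 30*q^3 + 52*q^2 + 30*q - 56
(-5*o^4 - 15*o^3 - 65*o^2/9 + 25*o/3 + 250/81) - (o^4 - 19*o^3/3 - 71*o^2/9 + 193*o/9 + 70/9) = -6*o^4 - 26*o^3/3 + 2*o^2/3 - 118*o/9 - 380/81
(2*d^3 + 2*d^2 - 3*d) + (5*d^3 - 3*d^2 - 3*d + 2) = 7*d^3 - d^2 - 6*d + 2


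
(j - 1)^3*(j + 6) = j^4 + 3*j^3 - 15*j^2 + 17*j - 6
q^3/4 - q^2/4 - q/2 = q*(q/4 + 1/4)*(q - 2)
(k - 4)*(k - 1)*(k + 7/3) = k^3 - 8*k^2/3 - 23*k/3 + 28/3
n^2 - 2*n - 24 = (n - 6)*(n + 4)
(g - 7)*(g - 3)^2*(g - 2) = g^4 - 15*g^3 + 77*g^2 - 165*g + 126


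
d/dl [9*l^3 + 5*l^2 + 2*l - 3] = 27*l^2 + 10*l + 2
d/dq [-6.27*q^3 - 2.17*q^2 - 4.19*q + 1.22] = -18.81*q^2 - 4.34*q - 4.19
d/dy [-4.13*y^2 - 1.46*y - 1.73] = -8.26*y - 1.46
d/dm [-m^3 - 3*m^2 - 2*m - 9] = -3*m^2 - 6*m - 2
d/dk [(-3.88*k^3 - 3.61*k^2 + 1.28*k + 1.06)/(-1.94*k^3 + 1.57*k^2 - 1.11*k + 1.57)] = (-13.095*k^4 + 13.58*k^3 - 10.1081*k^2 - 14.6638*k + 3.1862)/(3.7636*k^6 - 6.0916*k^5 + 6.7717*k^4 - 9.577*k^3 + 6.1619*k^2 - 3.4854*k + 2.4649)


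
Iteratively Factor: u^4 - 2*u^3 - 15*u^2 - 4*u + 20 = (u + 2)*(u^3 - 4*u^2 - 7*u + 10) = (u - 5)*(u + 2)*(u^2 + u - 2) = (u - 5)*(u - 1)*(u + 2)*(u + 2)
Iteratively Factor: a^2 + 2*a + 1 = (a + 1)*(a + 1)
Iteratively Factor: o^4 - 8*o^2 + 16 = (o + 2)*(o^3 - 2*o^2 - 4*o + 8) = (o - 2)*(o + 2)*(o^2 - 4) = (o - 2)*(o + 2)^2*(o - 2)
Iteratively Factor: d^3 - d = (d - 1)*(d^2 + d) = d*(d - 1)*(d + 1)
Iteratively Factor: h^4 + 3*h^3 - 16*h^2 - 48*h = (h - 4)*(h^3 + 7*h^2 + 12*h) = h*(h - 4)*(h^2 + 7*h + 12) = h*(h - 4)*(h + 4)*(h + 3)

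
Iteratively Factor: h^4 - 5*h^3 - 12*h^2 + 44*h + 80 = (h + 2)*(h^3 - 7*h^2 + 2*h + 40) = (h - 4)*(h + 2)*(h^2 - 3*h - 10) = (h - 4)*(h + 2)^2*(h - 5)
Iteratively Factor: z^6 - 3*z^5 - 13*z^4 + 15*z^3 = (z - 5)*(z^5 + 2*z^4 - 3*z^3) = z*(z - 5)*(z^4 + 2*z^3 - 3*z^2) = z^2*(z - 5)*(z^3 + 2*z^2 - 3*z) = z^2*(z - 5)*(z - 1)*(z^2 + 3*z) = z^3*(z - 5)*(z - 1)*(z + 3)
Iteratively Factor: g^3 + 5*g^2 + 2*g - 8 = (g - 1)*(g^2 + 6*g + 8) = (g - 1)*(g + 4)*(g + 2)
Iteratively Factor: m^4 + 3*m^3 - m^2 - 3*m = (m - 1)*(m^3 + 4*m^2 + 3*m) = (m - 1)*(m + 3)*(m^2 + m) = m*(m - 1)*(m + 3)*(m + 1)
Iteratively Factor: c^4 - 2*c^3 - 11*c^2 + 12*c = (c - 1)*(c^3 - c^2 - 12*c) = (c - 4)*(c - 1)*(c^2 + 3*c) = (c - 4)*(c - 1)*(c + 3)*(c)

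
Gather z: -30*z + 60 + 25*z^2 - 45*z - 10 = 25*z^2 - 75*z + 50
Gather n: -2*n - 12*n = -14*n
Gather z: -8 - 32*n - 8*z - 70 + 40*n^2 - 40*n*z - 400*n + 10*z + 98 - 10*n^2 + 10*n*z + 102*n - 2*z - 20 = 30*n^2 - 30*n*z - 330*n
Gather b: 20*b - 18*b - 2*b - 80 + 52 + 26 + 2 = 0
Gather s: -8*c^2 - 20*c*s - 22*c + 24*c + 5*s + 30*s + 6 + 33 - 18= -8*c^2 + 2*c + s*(35 - 20*c) + 21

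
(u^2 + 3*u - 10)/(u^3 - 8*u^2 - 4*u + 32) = (u + 5)/(u^2 - 6*u - 16)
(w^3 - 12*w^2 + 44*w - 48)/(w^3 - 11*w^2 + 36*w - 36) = (w - 4)/(w - 3)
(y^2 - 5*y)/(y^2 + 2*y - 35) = y/(y + 7)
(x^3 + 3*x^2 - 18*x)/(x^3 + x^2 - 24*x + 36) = x/(x - 2)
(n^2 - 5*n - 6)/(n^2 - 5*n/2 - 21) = 2*(n + 1)/(2*n + 7)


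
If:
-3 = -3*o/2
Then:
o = 2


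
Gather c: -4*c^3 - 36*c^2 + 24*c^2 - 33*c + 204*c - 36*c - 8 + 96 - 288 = -4*c^3 - 12*c^2 + 135*c - 200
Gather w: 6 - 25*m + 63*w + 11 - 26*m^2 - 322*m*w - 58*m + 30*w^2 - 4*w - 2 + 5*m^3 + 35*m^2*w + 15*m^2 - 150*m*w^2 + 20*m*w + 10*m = 5*m^3 - 11*m^2 - 73*m + w^2*(30 - 150*m) + w*(35*m^2 - 302*m + 59) + 15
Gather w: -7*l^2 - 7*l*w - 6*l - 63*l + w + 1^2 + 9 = -7*l^2 - 69*l + w*(1 - 7*l) + 10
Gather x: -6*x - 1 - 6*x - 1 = -12*x - 2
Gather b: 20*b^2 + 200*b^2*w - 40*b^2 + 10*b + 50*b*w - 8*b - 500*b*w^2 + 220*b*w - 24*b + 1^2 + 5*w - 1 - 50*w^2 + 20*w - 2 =b^2*(200*w - 20) + b*(-500*w^2 + 270*w - 22) - 50*w^2 + 25*w - 2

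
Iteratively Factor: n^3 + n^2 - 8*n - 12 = (n - 3)*(n^2 + 4*n + 4) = (n - 3)*(n + 2)*(n + 2)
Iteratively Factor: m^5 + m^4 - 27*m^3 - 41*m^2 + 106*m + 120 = (m + 1)*(m^4 - 27*m^2 - 14*m + 120) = (m - 5)*(m + 1)*(m^3 + 5*m^2 - 2*m - 24) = (m - 5)*(m + 1)*(m + 4)*(m^2 + m - 6) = (m - 5)*(m + 1)*(m + 3)*(m + 4)*(m - 2)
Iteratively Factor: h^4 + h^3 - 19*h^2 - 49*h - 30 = (h + 3)*(h^3 - 2*h^2 - 13*h - 10) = (h + 1)*(h + 3)*(h^2 - 3*h - 10) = (h + 1)*(h + 2)*(h + 3)*(h - 5)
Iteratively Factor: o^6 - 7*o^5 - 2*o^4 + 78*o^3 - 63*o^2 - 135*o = (o + 3)*(o^5 - 10*o^4 + 28*o^3 - 6*o^2 - 45*o) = (o + 1)*(o + 3)*(o^4 - 11*o^3 + 39*o^2 - 45*o) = o*(o + 1)*(o + 3)*(o^3 - 11*o^2 + 39*o - 45) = o*(o - 5)*(o + 1)*(o + 3)*(o^2 - 6*o + 9) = o*(o - 5)*(o - 3)*(o + 1)*(o + 3)*(o - 3)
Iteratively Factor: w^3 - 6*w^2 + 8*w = (w - 4)*(w^2 - 2*w) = w*(w - 4)*(w - 2)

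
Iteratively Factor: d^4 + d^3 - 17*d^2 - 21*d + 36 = (d - 1)*(d^3 + 2*d^2 - 15*d - 36) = (d - 4)*(d - 1)*(d^2 + 6*d + 9) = (d - 4)*(d - 1)*(d + 3)*(d + 3)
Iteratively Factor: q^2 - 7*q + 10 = (q - 2)*(q - 5)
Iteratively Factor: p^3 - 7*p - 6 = (p - 3)*(p^2 + 3*p + 2) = (p - 3)*(p + 1)*(p + 2)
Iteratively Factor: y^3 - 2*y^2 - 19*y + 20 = (y - 5)*(y^2 + 3*y - 4) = (y - 5)*(y + 4)*(y - 1)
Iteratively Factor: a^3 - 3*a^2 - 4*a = (a - 4)*(a^2 + a) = (a - 4)*(a + 1)*(a)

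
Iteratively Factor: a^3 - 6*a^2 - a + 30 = (a + 2)*(a^2 - 8*a + 15) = (a - 5)*(a + 2)*(a - 3)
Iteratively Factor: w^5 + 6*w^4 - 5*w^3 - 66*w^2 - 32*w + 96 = (w - 1)*(w^4 + 7*w^3 + 2*w^2 - 64*w - 96) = (w - 1)*(w + 2)*(w^3 + 5*w^2 - 8*w - 48) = (w - 1)*(w + 2)*(w + 4)*(w^2 + w - 12) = (w - 3)*(w - 1)*(w + 2)*(w + 4)*(w + 4)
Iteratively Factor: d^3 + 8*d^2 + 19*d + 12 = (d + 4)*(d^2 + 4*d + 3) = (d + 3)*(d + 4)*(d + 1)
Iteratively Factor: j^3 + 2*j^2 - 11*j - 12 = (j + 1)*(j^2 + j - 12) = (j + 1)*(j + 4)*(j - 3)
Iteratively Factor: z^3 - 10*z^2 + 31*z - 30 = (z - 5)*(z^2 - 5*z + 6) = (z - 5)*(z - 3)*(z - 2)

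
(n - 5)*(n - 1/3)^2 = n^3 - 17*n^2/3 + 31*n/9 - 5/9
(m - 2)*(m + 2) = m^2 - 4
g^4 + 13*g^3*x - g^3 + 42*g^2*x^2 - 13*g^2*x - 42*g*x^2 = g*(g - 1)*(g + 6*x)*(g + 7*x)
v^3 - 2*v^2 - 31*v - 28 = (v - 7)*(v + 1)*(v + 4)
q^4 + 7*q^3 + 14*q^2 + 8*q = q*(q + 1)*(q + 2)*(q + 4)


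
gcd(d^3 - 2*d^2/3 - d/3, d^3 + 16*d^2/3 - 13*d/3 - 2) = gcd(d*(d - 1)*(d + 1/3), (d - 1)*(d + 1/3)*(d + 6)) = d^2 - 2*d/3 - 1/3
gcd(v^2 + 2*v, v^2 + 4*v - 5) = 1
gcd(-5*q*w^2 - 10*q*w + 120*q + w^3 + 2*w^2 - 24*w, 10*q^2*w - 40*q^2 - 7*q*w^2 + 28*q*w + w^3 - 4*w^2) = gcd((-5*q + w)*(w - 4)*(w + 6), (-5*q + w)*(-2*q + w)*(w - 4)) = 5*q*w - 20*q - w^2 + 4*w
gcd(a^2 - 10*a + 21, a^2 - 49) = a - 7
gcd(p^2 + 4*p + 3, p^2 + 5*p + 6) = p + 3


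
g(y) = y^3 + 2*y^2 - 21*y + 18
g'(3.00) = 18.00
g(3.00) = 0.00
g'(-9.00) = 186.00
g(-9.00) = -360.00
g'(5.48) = 91.01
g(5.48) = 127.55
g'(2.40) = 5.88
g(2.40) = -7.06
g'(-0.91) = -22.16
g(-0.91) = 38.01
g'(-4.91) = 31.68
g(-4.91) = 50.96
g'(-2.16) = -15.64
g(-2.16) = 62.61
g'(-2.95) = -6.69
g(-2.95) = 71.68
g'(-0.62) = -22.33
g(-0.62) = 31.55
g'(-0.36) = -22.05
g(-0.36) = 25.77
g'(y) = 3*y^2 + 4*y - 21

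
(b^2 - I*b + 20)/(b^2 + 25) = (b + 4*I)/(b + 5*I)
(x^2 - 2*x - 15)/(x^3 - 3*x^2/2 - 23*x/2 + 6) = 2*(x - 5)/(2*x^2 - 9*x + 4)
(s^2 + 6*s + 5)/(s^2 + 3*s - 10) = (s + 1)/(s - 2)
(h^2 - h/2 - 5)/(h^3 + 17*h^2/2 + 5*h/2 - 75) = (h + 2)/(h^2 + 11*h + 30)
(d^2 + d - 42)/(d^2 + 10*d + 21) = (d - 6)/(d + 3)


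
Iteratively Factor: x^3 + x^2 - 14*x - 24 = (x - 4)*(x^2 + 5*x + 6) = (x - 4)*(x + 2)*(x + 3)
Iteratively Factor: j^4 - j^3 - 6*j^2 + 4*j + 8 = (j - 2)*(j^3 + j^2 - 4*j - 4) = (j - 2)^2*(j^2 + 3*j + 2) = (j - 2)^2*(j + 2)*(j + 1)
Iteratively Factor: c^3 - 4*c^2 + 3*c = (c)*(c^2 - 4*c + 3) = c*(c - 3)*(c - 1)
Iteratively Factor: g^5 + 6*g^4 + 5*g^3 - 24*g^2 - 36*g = (g + 3)*(g^4 + 3*g^3 - 4*g^2 - 12*g) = (g - 2)*(g + 3)*(g^3 + 5*g^2 + 6*g) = (g - 2)*(g + 3)^2*(g^2 + 2*g) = g*(g - 2)*(g + 3)^2*(g + 2)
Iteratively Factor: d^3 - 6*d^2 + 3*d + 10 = (d - 2)*(d^2 - 4*d - 5) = (d - 5)*(d - 2)*(d + 1)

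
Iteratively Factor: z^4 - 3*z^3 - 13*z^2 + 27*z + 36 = (z + 1)*(z^3 - 4*z^2 - 9*z + 36) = (z - 3)*(z + 1)*(z^2 - z - 12) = (z - 3)*(z + 1)*(z + 3)*(z - 4)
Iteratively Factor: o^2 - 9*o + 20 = (o - 4)*(o - 5)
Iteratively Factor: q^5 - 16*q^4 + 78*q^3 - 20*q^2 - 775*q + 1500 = (q + 3)*(q^4 - 19*q^3 + 135*q^2 - 425*q + 500) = (q - 5)*(q + 3)*(q^3 - 14*q^2 + 65*q - 100) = (q - 5)*(q - 4)*(q + 3)*(q^2 - 10*q + 25) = (q - 5)^2*(q - 4)*(q + 3)*(q - 5)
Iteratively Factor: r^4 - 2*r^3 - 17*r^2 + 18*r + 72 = (r + 3)*(r^3 - 5*r^2 - 2*r + 24) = (r - 4)*(r + 3)*(r^2 - r - 6) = (r - 4)*(r - 3)*(r + 3)*(r + 2)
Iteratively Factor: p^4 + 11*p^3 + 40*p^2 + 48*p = (p + 3)*(p^3 + 8*p^2 + 16*p) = (p + 3)*(p + 4)*(p^2 + 4*p) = (p + 3)*(p + 4)^2*(p)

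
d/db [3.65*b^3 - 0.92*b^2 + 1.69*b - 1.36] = 10.95*b^2 - 1.84*b + 1.69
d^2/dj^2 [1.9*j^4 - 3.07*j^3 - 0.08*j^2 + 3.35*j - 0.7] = 22.8*j^2 - 18.42*j - 0.16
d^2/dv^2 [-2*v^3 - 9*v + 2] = -12*v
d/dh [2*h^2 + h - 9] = 4*h + 1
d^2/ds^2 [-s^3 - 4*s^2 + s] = -6*s - 8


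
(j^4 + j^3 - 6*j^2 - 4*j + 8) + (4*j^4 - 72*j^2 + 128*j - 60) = 5*j^4 + j^3 - 78*j^2 + 124*j - 52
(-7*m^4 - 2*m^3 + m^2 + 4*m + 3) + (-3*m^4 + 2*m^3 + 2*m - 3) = -10*m^4 + m^2 + 6*m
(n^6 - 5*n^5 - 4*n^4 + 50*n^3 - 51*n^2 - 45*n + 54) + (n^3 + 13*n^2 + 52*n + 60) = n^6 - 5*n^5 - 4*n^4 + 51*n^3 - 38*n^2 + 7*n + 114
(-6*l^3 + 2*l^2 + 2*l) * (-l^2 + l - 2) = 6*l^5 - 8*l^4 + 12*l^3 - 2*l^2 - 4*l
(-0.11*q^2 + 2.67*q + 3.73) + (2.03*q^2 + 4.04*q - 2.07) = 1.92*q^2 + 6.71*q + 1.66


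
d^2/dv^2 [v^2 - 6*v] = 2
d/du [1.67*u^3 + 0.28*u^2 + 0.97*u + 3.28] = 5.01*u^2 + 0.56*u + 0.97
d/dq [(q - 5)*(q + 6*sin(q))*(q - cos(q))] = (q - 5)*(q + 6*sin(q))*(sin(q) + 1) + (q - 5)*(q - cos(q))*(6*cos(q) + 1) + (q + 6*sin(q))*(q - cos(q))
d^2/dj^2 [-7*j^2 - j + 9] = -14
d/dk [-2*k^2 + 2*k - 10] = 2 - 4*k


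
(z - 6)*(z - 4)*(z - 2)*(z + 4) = z^4 - 8*z^3 - 4*z^2 + 128*z - 192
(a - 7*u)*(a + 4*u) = a^2 - 3*a*u - 28*u^2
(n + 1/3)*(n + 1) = n^2 + 4*n/3 + 1/3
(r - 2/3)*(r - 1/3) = r^2 - r + 2/9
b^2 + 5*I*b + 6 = (b - I)*(b + 6*I)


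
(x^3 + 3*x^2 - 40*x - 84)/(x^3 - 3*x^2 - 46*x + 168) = (x + 2)/(x - 4)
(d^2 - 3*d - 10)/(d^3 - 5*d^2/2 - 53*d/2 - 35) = 2*(d - 5)/(2*d^2 - 9*d - 35)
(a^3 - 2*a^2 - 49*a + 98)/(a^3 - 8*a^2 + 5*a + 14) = (a + 7)/(a + 1)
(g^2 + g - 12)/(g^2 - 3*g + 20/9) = 9*(g^2 + g - 12)/(9*g^2 - 27*g + 20)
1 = 1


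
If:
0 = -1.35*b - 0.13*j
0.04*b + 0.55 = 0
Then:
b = -13.75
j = 142.79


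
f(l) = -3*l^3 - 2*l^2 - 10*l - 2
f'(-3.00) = -79.00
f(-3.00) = 91.00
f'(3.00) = -103.00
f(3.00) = -131.00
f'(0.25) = -11.56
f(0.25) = -4.67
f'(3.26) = -118.69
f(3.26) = -159.79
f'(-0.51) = -10.30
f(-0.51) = 2.98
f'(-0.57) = -10.64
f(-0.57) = 3.61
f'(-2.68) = -63.92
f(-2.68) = 68.18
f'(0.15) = -10.80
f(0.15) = -3.56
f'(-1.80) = -31.96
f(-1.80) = 27.02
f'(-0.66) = -11.28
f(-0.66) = 4.59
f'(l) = -9*l^2 - 4*l - 10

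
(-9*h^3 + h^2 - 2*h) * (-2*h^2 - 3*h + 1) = 18*h^5 + 25*h^4 - 8*h^3 + 7*h^2 - 2*h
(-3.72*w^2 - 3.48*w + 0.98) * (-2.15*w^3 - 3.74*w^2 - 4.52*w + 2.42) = 7.998*w^5 + 21.3948*w^4 + 27.7226*w^3 + 3.062*w^2 - 12.8512*w + 2.3716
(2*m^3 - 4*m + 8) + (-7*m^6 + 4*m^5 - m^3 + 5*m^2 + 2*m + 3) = -7*m^6 + 4*m^5 + m^3 + 5*m^2 - 2*m + 11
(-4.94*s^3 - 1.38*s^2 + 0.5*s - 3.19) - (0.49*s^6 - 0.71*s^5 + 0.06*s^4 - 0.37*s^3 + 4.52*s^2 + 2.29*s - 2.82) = -0.49*s^6 + 0.71*s^5 - 0.06*s^4 - 4.57*s^3 - 5.9*s^2 - 1.79*s - 0.37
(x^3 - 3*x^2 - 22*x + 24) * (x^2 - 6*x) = x^5 - 9*x^4 - 4*x^3 + 156*x^2 - 144*x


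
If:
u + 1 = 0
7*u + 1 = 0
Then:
No Solution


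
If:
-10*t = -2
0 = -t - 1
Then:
No Solution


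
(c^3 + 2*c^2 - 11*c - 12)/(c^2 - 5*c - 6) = (c^2 + c - 12)/(c - 6)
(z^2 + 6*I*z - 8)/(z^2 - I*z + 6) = (z + 4*I)/(z - 3*I)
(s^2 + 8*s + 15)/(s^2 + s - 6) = (s + 5)/(s - 2)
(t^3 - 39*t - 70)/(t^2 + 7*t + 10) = t - 7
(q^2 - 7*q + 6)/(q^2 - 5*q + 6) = (q^2 - 7*q + 6)/(q^2 - 5*q + 6)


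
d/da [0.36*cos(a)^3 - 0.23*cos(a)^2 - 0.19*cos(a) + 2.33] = (-1.08*cos(a)^2 + 0.46*cos(a) + 0.19)*sin(a)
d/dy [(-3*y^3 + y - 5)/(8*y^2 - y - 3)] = ((16*y - 1)*(3*y^3 - y + 5) + (9*y^2 - 1)*(-8*y^2 + y + 3))/(-8*y^2 + y + 3)^2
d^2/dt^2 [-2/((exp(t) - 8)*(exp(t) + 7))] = (-8*exp(3*t) + 6*exp(2*t) - 450*exp(t) + 112)*exp(t)/(exp(6*t) - 3*exp(5*t) - 165*exp(4*t) + 335*exp(3*t) + 9240*exp(2*t) - 9408*exp(t) - 175616)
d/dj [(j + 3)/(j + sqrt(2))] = (-3 + sqrt(2))/(j + sqrt(2))^2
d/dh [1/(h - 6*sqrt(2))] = -1/(h - 6*sqrt(2))^2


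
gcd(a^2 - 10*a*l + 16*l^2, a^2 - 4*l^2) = a - 2*l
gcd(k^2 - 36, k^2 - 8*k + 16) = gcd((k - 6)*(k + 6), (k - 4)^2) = 1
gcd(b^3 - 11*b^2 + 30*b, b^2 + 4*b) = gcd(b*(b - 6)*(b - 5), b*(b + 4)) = b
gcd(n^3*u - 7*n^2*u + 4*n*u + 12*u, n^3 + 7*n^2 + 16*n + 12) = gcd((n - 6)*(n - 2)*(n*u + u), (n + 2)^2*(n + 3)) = 1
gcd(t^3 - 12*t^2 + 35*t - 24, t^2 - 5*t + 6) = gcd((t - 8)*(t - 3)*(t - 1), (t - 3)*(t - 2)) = t - 3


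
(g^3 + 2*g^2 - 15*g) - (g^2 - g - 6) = g^3 + g^2 - 14*g + 6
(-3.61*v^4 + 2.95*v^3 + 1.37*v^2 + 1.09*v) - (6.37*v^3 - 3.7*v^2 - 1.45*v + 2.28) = -3.61*v^4 - 3.42*v^3 + 5.07*v^2 + 2.54*v - 2.28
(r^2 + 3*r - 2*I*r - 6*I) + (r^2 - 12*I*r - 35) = 2*r^2 + 3*r - 14*I*r - 35 - 6*I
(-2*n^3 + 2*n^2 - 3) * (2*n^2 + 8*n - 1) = -4*n^5 - 12*n^4 + 18*n^3 - 8*n^2 - 24*n + 3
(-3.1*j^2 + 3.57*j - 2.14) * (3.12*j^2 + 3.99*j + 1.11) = -9.672*j^4 - 1.2306*j^3 + 4.1265*j^2 - 4.5759*j - 2.3754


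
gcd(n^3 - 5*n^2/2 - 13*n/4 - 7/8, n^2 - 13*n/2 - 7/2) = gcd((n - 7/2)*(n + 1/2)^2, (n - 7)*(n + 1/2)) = n + 1/2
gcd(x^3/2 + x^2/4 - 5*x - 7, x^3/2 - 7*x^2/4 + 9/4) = 1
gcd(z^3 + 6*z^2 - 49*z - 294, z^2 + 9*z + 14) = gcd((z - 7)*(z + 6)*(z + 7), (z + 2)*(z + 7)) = z + 7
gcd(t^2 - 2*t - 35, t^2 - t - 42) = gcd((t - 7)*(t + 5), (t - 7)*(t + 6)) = t - 7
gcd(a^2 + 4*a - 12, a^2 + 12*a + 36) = a + 6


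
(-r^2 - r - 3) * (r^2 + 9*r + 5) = -r^4 - 10*r^3 - 17*r^2 - 32*r - 15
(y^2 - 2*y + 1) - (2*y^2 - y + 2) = -y^2 - y - 1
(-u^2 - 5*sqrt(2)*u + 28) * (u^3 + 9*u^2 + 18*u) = -u^5 - 9*u^4 - 5*sqrt(2)*u^4 - 45*sqrt(2)*u^3 + 10*u^3 - 90*sqrt(2)*u^2 + 252*u^2 + 504*u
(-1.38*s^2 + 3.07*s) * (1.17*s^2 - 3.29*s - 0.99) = -1.6146*s^4 + 8.1321*s^3 - 8.7341*s^2 - 3.0393*s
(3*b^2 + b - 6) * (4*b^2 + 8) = 12*b^4 + 4*b^3 + 8*b - 48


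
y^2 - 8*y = y*(y - 8)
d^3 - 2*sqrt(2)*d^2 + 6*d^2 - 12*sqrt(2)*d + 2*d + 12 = (d + 6)*(d - sqrt(2))^2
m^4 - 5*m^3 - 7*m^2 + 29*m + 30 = (m - 5)*(m - 3)*(m + 1)*(m + 2)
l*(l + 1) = l^2 + l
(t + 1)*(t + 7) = t^2 + 8*t + 7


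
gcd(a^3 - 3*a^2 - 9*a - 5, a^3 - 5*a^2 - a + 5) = a^2 - 4*a - 5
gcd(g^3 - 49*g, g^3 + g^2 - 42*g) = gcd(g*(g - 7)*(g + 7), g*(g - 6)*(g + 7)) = g^2 + 7*g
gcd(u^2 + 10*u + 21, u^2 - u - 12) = u + 3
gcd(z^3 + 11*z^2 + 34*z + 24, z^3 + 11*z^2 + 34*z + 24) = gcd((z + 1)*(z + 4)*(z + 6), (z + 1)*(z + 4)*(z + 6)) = z^3 + 11*z^2 + 34*z + 24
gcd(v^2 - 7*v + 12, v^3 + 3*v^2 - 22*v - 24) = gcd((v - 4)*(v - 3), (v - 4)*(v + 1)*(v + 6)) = v - 4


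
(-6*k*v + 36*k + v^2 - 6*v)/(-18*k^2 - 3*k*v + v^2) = (v - 6)/(3*k + v)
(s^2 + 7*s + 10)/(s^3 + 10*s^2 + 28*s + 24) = (s + 5)/(s^2 + 8*s + 12)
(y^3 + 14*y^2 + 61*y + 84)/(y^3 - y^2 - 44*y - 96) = (y + 7)/(y - 8)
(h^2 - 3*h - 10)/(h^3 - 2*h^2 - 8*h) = (h - 5)/(h*(h - 4))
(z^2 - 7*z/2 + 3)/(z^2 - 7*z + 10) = (z - 3/2)/(z - 5)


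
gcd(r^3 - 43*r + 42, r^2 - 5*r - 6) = r - 6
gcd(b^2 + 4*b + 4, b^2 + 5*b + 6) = b + 2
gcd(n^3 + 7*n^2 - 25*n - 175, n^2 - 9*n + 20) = n - 5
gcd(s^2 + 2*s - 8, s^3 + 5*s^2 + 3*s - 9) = 1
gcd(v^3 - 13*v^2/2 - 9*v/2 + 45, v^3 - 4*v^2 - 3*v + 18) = v - 3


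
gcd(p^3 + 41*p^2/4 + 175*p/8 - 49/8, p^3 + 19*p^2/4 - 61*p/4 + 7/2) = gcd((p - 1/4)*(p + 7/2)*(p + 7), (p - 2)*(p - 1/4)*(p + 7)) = p^2 + 27*p/4 - 7/4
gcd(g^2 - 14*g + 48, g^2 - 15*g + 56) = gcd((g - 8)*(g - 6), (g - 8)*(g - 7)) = g - 8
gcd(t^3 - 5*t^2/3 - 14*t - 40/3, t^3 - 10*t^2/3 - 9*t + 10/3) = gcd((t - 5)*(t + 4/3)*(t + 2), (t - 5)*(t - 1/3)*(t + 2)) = t^2 - 3*t - 10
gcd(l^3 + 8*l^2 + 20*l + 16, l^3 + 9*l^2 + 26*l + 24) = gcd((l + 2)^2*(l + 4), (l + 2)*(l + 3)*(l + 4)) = l^2 + 6*l + 8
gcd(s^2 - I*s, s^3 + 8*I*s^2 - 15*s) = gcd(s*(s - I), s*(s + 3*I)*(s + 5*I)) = s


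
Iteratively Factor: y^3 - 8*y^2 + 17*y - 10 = (y - 5)*(y^2 - 3*y + 2) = (y - 5)*(y - 2)*(y - 1)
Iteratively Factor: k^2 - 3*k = (k)*(k - 3)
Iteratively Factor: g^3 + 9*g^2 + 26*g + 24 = (g + 3)*(g^2 + 6*g + 8) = (g + 2)*(g + 3)*(g + 4)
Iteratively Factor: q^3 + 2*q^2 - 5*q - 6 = (q + 1)*(q^2 + q - 6) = (q + 1)*(q + 3)*(q - 2)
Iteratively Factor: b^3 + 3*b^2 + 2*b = (b + 1)*(b^2 + 2*b) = b*(b + 1)*(b + 2)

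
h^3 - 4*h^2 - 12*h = h*(h - 6)*(h + 2)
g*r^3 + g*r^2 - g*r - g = (r - 1)*(r + 1)*(g*r + g)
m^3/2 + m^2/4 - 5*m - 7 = (m/2 + 1)*(m - 7/2)*(m + 2)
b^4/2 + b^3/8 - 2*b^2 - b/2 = b*(b/2 + 1)*(b - 2)*(b + 1/4)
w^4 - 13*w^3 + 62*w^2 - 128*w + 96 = (w - 4)^2*(w - 3)*(w - 2)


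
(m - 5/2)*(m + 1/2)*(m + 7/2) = m^3 + 3*m^2/2 - 33*m/4 - 35/8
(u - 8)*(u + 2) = u^2 - 6*u - 16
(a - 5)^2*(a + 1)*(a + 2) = a^4 - 7*a^3 - 3*a^2 + 55*a + 50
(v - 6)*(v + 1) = v^2 - 5*v - 6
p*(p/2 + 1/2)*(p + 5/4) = p^3/2 + 9*p^2/8 + 5*p/8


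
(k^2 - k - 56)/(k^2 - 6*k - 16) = (k + 7)/(k + 2)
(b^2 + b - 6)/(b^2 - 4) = (b + 3)/(b + 2)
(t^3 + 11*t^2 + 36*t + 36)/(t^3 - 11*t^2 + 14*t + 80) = (t^2 + 9*t + 18)/(t^2 - 13*t + 40)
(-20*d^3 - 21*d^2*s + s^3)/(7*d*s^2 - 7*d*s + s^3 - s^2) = (-20*d^3 - 21*d^2*s + s^3)/(s*(7*d*s - 7*d + s^2 - s))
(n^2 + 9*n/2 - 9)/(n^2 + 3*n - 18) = (n - 3/2)/(n - 3)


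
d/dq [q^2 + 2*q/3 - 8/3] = 2*q + 2/3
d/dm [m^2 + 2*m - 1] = 2*m + 2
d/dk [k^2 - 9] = 2*k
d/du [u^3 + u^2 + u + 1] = 3*u^2 + 2*u + 1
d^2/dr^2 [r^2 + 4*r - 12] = 2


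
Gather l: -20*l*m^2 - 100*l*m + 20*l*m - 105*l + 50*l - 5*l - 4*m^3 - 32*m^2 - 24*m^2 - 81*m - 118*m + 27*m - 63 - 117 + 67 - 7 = l*(-20*m^2 - 80*m - 60) - 4*m^3 - 56*m^2 - 172*m - 120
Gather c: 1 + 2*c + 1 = 2*c + 2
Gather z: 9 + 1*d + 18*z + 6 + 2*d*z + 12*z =d + z*(2*d + 30) + 15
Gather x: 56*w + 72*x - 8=56*w + 72*x - 8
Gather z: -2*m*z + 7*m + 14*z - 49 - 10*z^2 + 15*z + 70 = 7*m - 10*z^2 + z*(29 - 2*m) + 21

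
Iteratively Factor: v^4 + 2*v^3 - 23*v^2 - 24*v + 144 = (v + 4)*(v^3 - 2*v^2 - 15*v + 36) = (v - 3)*(v + 4)*(v^2 + v - 12) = (v - 3)^2*(v + 4)*(v + 4)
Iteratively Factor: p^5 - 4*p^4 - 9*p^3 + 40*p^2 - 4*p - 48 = (p + 1)*(p^4 - 5*p^3 - 4*p^2 + 44*p - 48) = (p + 1)*(p + 3)*(p^3 - 8*p^2 + 20*p - 16) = (p - 2)*(p + 1)*(p + 3)*(p^2 - 6*p + 8) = (p - 4)*(p - 2)*(p + 1)*(p + 3)*(p - 2)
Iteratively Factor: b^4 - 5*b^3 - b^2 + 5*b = (b + 1)*(b^3 - 6*b^2 + 5*b) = (b - 1)*(b + 1)*(b^2 - 5*b) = b*(b - 1)*(b + 1)*(b - 5)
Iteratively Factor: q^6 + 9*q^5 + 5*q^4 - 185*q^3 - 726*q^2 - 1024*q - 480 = (q + 3)*(q^5 + 6*q^4 - 13*q^3 - 146*q^2 - 288*q - 160) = (q - 5)*(q + 3)*(q^4 + 11*q^3 + 42*q^2 + 64*q + 32) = (q - 5)*(q + 3)*(q + 4)*(q^3 + 7*q^2 + 14*q + 8) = (q - 5)*(q + 2)*(q + 3)*(q + 4)*(q^2 + 5*q + 4) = (q - 5)*(q + 2)*(q + 3)*(q + 4)^2*(q + 1)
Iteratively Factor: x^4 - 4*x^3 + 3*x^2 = (x - 1)*(x^3 - 3*x^2) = x*(x - 1)*(x^2 - 3*x) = x^2*(x - 1)*(x - 3)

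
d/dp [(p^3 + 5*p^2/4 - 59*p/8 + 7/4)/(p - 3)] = (16*p^3 - 62*p^2 - 60*p + 163)/(8*(p^2 - 6*p + 9))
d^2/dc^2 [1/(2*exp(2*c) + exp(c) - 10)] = (2*(4*exp(c) + 1)^2*exp(c) - (8*exp(c) + 1)*(2*exp(2*c) + exp(c) - 10))*exp(c)/(2*exp(2*c) + exp(c) - 10)^3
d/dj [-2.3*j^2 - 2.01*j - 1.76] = -4.6*j - 2.01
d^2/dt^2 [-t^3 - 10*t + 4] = -6*t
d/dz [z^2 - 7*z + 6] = 2*z - 7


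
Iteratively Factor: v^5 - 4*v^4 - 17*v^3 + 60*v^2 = (v)*(v^4 - 4*v^3 - 17*v^2 + 60*v) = v*(v - 3)*(v^3 - v^2 - 20*v) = v^2*(v - 3)*(v^2 - v - 20) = v^2*(v - 5)*(v - 3)*(v + 4)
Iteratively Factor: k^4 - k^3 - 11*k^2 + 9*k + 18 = (k + 1)*(k^3 - 2*k^2 - 9*k + 18) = (k - 2)*(k + 1)*(k^2 - 9) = (k - 2)*(k + 1)*(k + 3)*(k - 3)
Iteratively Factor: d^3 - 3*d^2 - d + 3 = (d - 1)*(d^2 - 2*d - 3) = (d - 3)*(d - 1)*(d + 1)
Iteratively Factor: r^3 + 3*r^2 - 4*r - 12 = (r + 3)*(r^2 - 4) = (r + 2)*(r + 3)*(r - 2)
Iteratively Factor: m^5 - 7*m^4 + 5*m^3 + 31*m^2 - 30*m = (m + 2)*(m^4 - 9*m^3 + 23*m^2 - 15*m) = (m - 5)*(m + 2)*(m^3 - 4*m^2 + 3*m) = m*(m - 5)*(m + 2)*(m^2 - 4*m + 3) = m*(m - 5)*(m - 1)*(m + 2)*(m - 3)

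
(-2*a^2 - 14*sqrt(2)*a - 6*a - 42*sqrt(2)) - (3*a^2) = -5*a^2 - 14*sqrt(2)*a - 6*a - 42*sqrt(2)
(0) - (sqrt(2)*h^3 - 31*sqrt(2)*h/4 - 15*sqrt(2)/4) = -sqrt(2)*h^3 + 31*sqrt(2)*h/4 + 15*sqrt(2)/4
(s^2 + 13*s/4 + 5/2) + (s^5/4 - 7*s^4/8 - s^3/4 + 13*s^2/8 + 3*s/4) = s^5/4 - 7*s^4/8 - s^3/4 + 21*s^2/8 + 4*s + 5/2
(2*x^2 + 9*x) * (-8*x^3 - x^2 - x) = -16*x^5 - 74*x^4 - 11*x^3 - 9*x^2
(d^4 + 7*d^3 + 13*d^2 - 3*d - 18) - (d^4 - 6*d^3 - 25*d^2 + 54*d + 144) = 13*d^3 + 38*d^2 - 57*d - 162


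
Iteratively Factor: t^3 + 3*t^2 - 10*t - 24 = (t + 2)*(t^2 + t - 12) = (t + 2)*(t + 4)*(t - 3)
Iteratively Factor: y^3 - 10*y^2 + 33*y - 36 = (y - 3)*(y^2 - 7*y + 12) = (y - 4)*(y - 3)*(y - 3)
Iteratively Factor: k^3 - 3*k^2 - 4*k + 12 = (k - 3)*(k^2 - 4) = (k - 3)*(k + 2)*(k - 2)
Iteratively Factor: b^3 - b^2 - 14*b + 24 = (b + 4)*(b^2 - 5*b + 6) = (b - 3)*(b + 4)*(b - 2)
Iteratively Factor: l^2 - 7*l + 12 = (l - 3)*(l - 4)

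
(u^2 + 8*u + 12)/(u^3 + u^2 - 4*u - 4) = (u + 6)/(u^2 - u - 2)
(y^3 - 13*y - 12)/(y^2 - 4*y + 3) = (y^3 - 13*y - 12)/(y^2 - 4*y + 3)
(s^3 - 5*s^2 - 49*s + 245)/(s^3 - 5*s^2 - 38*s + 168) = (s^2 + 2*s - 35)/(s^2 + 2*s - 24)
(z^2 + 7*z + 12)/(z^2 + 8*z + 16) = (z + 3)/(z + 4)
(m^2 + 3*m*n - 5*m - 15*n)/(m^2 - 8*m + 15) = (m + 3*n)/(m - 3)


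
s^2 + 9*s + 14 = (s + 2)*(s + 7)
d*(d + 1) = d^2 + d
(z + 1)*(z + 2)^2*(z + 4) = z^4 + 9*z^3 + 28*z^2 + 36*z + 16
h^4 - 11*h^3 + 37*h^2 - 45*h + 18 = (h - 6)*(h - 3)*(h - 1)^2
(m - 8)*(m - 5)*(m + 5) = m^3 - 8*m^2 - 25*m + 200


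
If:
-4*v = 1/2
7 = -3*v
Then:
No Solution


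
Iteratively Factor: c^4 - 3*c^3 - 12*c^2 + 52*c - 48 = (c + 4)*(c^3 - 7*c^2 + 16*c - 12) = (c - 2)*(c + 4)*(c^2 - 5*c + 6) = (c - 2)^2*(c + 4)*(c - 3)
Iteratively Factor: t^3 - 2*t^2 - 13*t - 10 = (t - 5)*(t^2 + 3*t + 2) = (t - 5)*(t + 2)*(t + 1)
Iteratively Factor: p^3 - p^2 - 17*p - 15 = (p + 3)*(p^2 - 4*p - 5) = (p + 1)*(p + 3)*(p - 5)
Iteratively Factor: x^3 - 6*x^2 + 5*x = (x)*(x^2 - 6*x + 5) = x*(x - 1)*(x - 5)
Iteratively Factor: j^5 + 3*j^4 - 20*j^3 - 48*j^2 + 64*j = (j + 4)*(j^4 - j^3 - 16*j^2 + 16*j) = (j - 4)*(j + 4)*(j^3 + 3*j^2 - 4*j) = (j - 4)*(j + 4)^2*(j^2 - j) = j*(j - 4)*(j + 4)^2*(j - 1)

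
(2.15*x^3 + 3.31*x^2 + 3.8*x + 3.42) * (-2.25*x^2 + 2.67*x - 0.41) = -4.8375*x^5 - 1.707*x^4 - 0.593799999999999*x^3 + 1.0939*x^2 + 7.5734*x - 1.4022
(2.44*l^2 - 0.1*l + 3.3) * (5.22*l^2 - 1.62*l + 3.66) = 12.7368*l^4 - 4.4748*l^3 + 26.3184*l^2 - 5.712*l + 12.078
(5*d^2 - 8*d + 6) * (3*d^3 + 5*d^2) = 15*d^5 + d^4 - 22*d^3 + 30*d^2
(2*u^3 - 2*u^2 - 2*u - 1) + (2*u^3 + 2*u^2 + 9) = 4*u^3 - 2*u + 8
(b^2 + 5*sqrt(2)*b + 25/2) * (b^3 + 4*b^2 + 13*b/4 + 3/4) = b^5 + 4*b^4 + 5*sqrt(2)*b^4 + 63*b^3/4 + 20*sqrt(2)*b^3 + 65*sqrt(2)*b^2/4 + 203*b^2/4 + 15*sqrt(2)*b/4 + 325*b/8 + 75/8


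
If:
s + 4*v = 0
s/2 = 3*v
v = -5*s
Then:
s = 0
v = 0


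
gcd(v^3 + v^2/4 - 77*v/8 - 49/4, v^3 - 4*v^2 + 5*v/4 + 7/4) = v - 7/2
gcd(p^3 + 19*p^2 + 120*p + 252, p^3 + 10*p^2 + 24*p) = p + 6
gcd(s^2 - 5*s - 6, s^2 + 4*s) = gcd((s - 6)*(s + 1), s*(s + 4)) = 1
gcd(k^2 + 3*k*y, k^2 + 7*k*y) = k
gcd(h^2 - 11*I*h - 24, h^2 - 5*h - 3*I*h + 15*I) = h - 3*I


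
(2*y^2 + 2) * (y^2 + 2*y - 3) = 2*y^4 + 4*y^3 - 4*y^2 + 4*y - 6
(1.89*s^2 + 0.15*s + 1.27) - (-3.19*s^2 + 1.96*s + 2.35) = 5.08*s^2 - 1.81*s - 1.08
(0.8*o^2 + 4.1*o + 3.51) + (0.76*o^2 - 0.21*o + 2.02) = 1.56*o^2 + 3.89*o + 5.53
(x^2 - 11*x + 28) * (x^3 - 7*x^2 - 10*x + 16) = x^5 - 18*x^4 + 95*x^3 - 70*x^2 - 456*x + 448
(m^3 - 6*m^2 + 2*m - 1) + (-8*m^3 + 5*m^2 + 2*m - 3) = -7*m^3 - m^2 + 4*m - 4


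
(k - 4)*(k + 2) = k^2 - 2*k - 8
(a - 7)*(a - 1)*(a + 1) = a^3 - 7*a^2 - a + 7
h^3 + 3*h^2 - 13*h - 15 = (h - 3)*(h + 1)*(h + 5)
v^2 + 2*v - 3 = (v - 1)*(v + 3)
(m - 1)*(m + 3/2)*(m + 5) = m^3 + 11*m^2/2 + m - 15/2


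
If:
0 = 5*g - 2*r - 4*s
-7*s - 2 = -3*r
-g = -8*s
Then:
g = 16/47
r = 36/47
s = 2/47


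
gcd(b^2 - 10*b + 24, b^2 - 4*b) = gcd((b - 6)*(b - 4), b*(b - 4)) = b - 4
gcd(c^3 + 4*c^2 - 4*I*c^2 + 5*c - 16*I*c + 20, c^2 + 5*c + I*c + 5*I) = c + I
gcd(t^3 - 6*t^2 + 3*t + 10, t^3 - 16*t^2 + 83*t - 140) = t - 5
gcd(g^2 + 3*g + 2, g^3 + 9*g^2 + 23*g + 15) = g + 1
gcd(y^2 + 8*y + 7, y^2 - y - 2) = y + 1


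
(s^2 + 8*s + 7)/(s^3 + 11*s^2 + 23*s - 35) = (s + 1)/(s^2 + 4*s - 5)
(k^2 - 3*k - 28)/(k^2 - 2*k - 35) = (k + 4)/(k + 5)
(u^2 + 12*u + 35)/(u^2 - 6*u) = (u^2 + 12*u + 35)/(u*(u - 6))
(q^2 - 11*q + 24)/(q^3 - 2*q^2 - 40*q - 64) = (q - 3)/(q^2 + 6*q + 8)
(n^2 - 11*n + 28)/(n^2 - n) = (n^2 - 11*n + 28)/(n*(n - 1))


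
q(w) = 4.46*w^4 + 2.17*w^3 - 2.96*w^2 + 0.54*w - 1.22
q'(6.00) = 4052.82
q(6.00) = 6144.34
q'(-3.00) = -404.79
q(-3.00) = 273.19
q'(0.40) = 0.36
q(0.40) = -1.22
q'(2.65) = 362.56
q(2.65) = 239.75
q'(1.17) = 31.10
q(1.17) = 7.19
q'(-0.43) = 2.87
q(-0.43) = -2.02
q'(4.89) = 2213.29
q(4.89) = 2734.56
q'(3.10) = 576.22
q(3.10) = 448.55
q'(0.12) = -0.05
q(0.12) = -1.19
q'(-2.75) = -304.96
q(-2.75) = 184.85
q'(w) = 17.84*w^3 + 6.51*w^2 - 5.92*w + 0.54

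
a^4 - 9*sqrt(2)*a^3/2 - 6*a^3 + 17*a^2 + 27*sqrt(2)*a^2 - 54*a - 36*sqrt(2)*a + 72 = (a - 4)*(a - 2)*(a - 3*sqrt(2))*(a - 3*sqrt(2)/2)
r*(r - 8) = r^2 - 8*r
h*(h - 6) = h^2 - 6*h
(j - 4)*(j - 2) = j^2 - 6*j + 8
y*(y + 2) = y^2 + 2*y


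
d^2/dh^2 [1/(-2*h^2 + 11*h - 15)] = 2*(4*h^2 - 22*h - (4*h - 11)^2 + 30)/(2*h^2 - 11*h + 15)^3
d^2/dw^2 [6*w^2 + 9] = 12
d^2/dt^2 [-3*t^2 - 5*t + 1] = -6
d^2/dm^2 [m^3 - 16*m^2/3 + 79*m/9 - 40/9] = 6*m - 32/3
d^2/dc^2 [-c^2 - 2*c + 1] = -2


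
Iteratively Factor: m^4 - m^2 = (m - 1)*(m^3 + m^2) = (m - 1)*(m + 1)*(m^2) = m*(m - 1)*(m + 1)*(m)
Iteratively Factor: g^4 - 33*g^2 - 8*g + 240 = (g - 3)*(g^3 + 3*g^2 - 24*g - 80) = (g - 5)*(g - 3)*(g^2 + 8*g + 16) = (g - 5)*(g - 3)*(g + 4)*(g + 4)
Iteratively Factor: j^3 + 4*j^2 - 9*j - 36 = (j + 4)*(j^2 - 9) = (j - 3)*(j + 4)*(j + 3)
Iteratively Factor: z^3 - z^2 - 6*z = (z + 2)*(z^2 - 3*z) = z*(z + 2)*(z - 3)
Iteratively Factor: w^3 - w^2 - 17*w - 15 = (w - 5)*(w^2 + 4*w + 3) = (w - 5)*(w + 1)*(w + 3)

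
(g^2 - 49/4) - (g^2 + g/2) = -g/2 - 49/4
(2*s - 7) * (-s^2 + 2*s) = -2*s^3 + 11*s^2 - 14*s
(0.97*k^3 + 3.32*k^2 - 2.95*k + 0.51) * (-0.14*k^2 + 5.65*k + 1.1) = -0.1358*k^5 + 5.0157*k^4 + 20.238*k^3 - 13.0869*k^2 - 0.3635*k + 0.561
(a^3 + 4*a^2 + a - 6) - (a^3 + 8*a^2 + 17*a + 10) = -4*a^2 - 16*a - 16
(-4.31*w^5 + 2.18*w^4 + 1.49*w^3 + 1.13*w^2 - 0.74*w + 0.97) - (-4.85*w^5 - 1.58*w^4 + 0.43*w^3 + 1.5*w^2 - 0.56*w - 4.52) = 0.54*w^5 + 3.76*w^4 + 1.06*w^3 - 0.37*w^2 - 0.18*w + 5.49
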